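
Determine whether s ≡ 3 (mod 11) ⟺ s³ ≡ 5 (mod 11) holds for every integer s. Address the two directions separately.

The biconditional holds.

(⟸) Suppose s³ ≡ 5 (mod 11). The only residue r in {0, …, 10} with r³ ≡ 5 (mod 11) is r = 3, so s ≡ 3 (mod 11).

(⟹) Suppose s ≡ 3 (mod 11). Write s = 11j + 3. Then (11j + 3)³ = 1331j³ + 1089j² + 297j + 27 = 11(121j³ + 99j² + 27j + 2) + 5, so s³ ≡ 5 (mod 11).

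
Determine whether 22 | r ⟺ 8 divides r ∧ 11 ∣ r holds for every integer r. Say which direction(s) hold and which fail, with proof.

Not equivalent: only (⇐) holds.

(⟹) This fails: take r = 22. Certainly 22 ∣ 22, but 8 ∤ 22.

(⟸) Suppose 8 ∣ r and 11 ∣ r. Any common multiple of 8 and 11 is a multiple of their lcm; here gcd(8, 11) = 1, so lcm(8, 11) = 8·11 = 88, so 88 ∣ r. Since 22 ∣ 88, it follows that 22 ∣ r.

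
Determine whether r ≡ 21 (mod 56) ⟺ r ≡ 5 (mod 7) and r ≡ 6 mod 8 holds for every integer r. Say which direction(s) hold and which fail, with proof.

(⇒) fails and (⇐) fails.

(→) This fails: r = 21 gives 21 ≡ 21 (mod 56) but 21 ≡ 0 (mod 7), so the conjunction on the right does not hold.

(←) This fails: r = 54 satisfies both congruences on the right (54 ≡ 5 mod 7 and 54 ≡ 6 mod 8) yet 54 ≡ 54 (mod 56), not 21.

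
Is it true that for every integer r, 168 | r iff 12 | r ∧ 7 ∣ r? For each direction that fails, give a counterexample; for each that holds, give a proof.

Forward direction. If 168 ∣ r, write r = 168q. Since 168 = 14·12, r = 12·(14q), so 12 ∣ r; and since 168 = 24·7, r = 7·(24q), so 7 ∣ r.

Converse. This fails: take r = 84. Both 12 ∣ 84 and 7 ∣ 84, yet 84 is not a multiple of 168 (since 84 = 0·168 + 84), so 168 ∤ 84.

Only the forward direction holds.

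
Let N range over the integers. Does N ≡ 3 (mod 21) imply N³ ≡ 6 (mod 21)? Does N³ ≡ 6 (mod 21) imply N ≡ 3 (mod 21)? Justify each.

Not equivalent: only (⇒) holds.

(←) This fails: take N = 6. Then 6³ = 216 ≡ 6 (mod 21), yet 6 ≡ 6 (mod 21), not 3.

(→) Suppose N ≡ 3 (mod 21). Write N = 21j + 3. Then (21j + 3)³ = 9261j³ + 3969j² + 567j + 27 = 21(441j³ + 189j² + 27j + 1) + 6, so N³ ≡ 6 (mod 21).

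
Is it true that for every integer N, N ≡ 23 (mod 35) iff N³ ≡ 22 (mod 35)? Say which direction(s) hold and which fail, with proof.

[⇒] Suppose N ≡ 23 (mod 35). Write N = 35j + 23. Then (35j + 23)³ = 42875j³ + 84525j² + 55545j + 12167 = 35(1225j³ + 2415j² + 1587j + 347) + 22, so N³ ≡ 22 (mod 35).

[⇐] This fails: take N = 8. Then 8³ = 512 ≡ 22 (mod 35), yet 8 ≡ 8 (mod 35), not 23.

Only the forward implication holds.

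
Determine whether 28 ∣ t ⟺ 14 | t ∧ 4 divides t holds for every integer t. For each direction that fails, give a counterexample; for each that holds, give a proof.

(⟹) If 28 ∣ t, write t = 28q. Since 28 = 2·14, t = 14·(2q), so 14 ∣ t; and since 28 = 7·4, t = 4·(7q), so 4 ∣ t.

(⟸) Suppose 14 ∣ t and 4 ∣ t. Any common multiple of 14 and 4 is a multiple of their lcm; here lcm(14, 4) = 14·4/gcd(14, 4) = 56/2 = 28, so 28 ∣ t.

Both implications hold.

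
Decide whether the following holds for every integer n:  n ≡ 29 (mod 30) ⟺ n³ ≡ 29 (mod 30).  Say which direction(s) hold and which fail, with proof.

(⇐) Suppose n³ ≡ 29 (mod 30). The only residue r in {0, …, 29} with r³ ≡ 29 (mod 30) is r = 29, so n ≡ 29 (mod 30).

(⇒) Suppose n ≡ 29 (mod 30). Write n = 30j + 29. Then (30j + 29)³ = 27000j³ + 78300j² + 75690j + 24389 = 30(900j³ + 2610j² + 2523j + 812) + 29, so n³ ≡ 29 (mod 30).

Both implications hold.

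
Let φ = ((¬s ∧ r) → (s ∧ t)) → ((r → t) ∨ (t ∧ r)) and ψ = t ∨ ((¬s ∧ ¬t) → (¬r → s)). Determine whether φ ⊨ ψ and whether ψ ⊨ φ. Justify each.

Neither direction holds.

(⇒) This fails. Under t = F, r = F, s = F, the left side is true but the right side is false.

(⇐) This fails. Under t = F, r = T, s = T, the left side is false but the right side is true.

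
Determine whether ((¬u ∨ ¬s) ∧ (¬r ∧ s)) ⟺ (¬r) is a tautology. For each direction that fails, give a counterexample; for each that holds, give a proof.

(⇒) holds; (⇐) fails.

(⟹) Assume the antecedent. If s is true, the antecedent forces (s = T, u = F, r = F), and ¬r holds there. If s is false, the antecedent cannot hold. Either way ¬r holds.

(⟸) This fails. Under s = F, u = F, r = F, the left side is false but the right side is true.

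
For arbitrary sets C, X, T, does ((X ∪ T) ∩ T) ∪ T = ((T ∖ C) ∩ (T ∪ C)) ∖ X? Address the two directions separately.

The sets are not equal: only the reverse inclusion holds.

(⟹) This inclusion fails. Take C = {1}, X = ∅, T = {1}; then 1 ∈ ((X ∪ T) ∩ T) ∪ T but 1 ∉ ((T ∖ C) ∩ (T ∪ C)) ∖ X.

(⟸) Let x ∈ ((T ∖ C) ∩ (T ∪ C)) ∖ X. Then x ∈ T and x ∉ C, X, from which x ∈ ((X ∪ T) ∩ T) ∪ T.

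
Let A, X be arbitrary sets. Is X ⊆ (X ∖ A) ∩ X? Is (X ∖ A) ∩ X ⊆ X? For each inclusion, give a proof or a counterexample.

Forward inclusion. This inclusion fails. Take A = {1}, X = {1}; then 1 ∈ X but 1 ∉ (X ∖ A) ∩ X.

Reverse inclusion. Let x ∈ (X ∖ A) ∩ X. Then x ∈ X and x ∉ A, from which x ∈ X.

The sets are not equal: only the reverse inclusion holds.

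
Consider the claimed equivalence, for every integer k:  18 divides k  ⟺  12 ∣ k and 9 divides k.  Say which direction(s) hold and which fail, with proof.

(⇒) fails; (⇐) holds.

(→) This fails: take k = 18. Certainly 18 ∣ 18, but 12 ∤ 18.

(←) Suppose 12 ∣ k and 9 ∣ k. Any common multiple of 12 and 9 is a multiple of their lcm; here lcm(12, 9) = 12·9/gcd(12, 9) = 108/3 = 36, so 36 ∣ k. Since 18 ∣ 36, it follows that 18 ∣ k.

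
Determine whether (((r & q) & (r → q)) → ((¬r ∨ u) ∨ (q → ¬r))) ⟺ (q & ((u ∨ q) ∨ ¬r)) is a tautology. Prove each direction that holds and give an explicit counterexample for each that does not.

Both directions fail.

(⟹) This fails. Under u = F, q = F, r = F, the left side is true but the right side is false.

(⟸) This fails. Under u = F, q = T, r = T, the left side is false but the right side is true.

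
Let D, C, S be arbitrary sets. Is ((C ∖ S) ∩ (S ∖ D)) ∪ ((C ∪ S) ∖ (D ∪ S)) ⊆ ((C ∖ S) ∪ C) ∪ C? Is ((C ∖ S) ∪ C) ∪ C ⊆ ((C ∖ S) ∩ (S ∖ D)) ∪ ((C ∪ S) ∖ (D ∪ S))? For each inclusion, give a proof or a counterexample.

Only the forward inclusion holds.

Forward inclusion. Let x ∈ ((C ∖ S) ∩ (S ∖ D)) ∪ ((C ∪ S) ∖ (D ∪ S)). Then x ∈ C and x ∉ D, S, from which x ∈ ((C ∖ S) ∪ C) ∪ C.

Reverse inclusion. This inclusion fails. Take D = {1}, C = {1}, S = ∅; then 1 ∈ ((C ∖ S) ∪ C) ∪ C but 1 ∉ ((C ∖ S) ∩ (S ∖ D)) ∪ ((C ∪ S) ∖ (D ∪ S)).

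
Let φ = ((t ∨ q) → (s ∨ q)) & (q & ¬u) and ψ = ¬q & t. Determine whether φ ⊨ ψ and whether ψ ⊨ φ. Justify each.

Neither direction holds.

[⇒] This fails. Under q = T, t = T, u = F, s = T, the left side is true but the right side is false.

[⇐] This fails. Under q = F, t = T, u = F, s = F, the left side is false but the right side is true.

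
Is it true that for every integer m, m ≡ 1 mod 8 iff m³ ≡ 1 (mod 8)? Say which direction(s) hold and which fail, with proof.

Equivalent; both directions hold.

[⇒] Suppose m ≡ 1 mod 8. Write m = 8j + 1. Then (8j + 1)³ = 512j³ + 192j² + 24j + 1 = 8(64j³ + 24j² + 3j) + 1, so m³ ≡ 1 (mod 8).

[⇐] For the converse, argue contrapositively. If m ≢ 1 (mod 8), then m is congruent to one of 0, 2, 3, 4, 5, 6, 7 modulo 8, and these give m³ ≡ 0, 0, 3, 0, 5, 0, 7 respectively — never 1.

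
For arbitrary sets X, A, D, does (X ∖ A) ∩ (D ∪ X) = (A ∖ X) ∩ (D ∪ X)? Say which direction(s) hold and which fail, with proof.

(⊆) fails and (⊇) fails.

(⊆) This inclusion fails. Take X = {1}, A = ∅, D = ∅; then 1 ∈ (X ∖ A) ∩ (D ∪ X) but 1 ∉ (A ∖ X) ∩ (D ∪ X).

(⊇) This inclusion fails. Take X = ∅, A = {1}, D = {1}; then 1 ∈ (A ∖ X) ∩ (D ∪ X) but 1 ∉ (X ∖ A) ∩ (D ∪ X).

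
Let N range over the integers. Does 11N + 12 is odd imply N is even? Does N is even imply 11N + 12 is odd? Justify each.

Both directions fail.

(⇒) This fails: N = 7 gives 11N + 12 = 89, which is odd, but 7 is odd, not even.

(⇐) This also fails: N = 4 is even, but 11N + 12 = 56 is even, not odd.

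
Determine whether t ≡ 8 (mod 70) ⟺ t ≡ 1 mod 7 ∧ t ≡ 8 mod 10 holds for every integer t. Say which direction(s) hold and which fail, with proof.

Forward direction. Suppose t ≡ 8 (mod 70); write t = 70j + 8. Since 7 ∣ 70, reducing mod 7 gives t ≡ 8 ≡ 1 (mod 7); since 10 ∣ 70, reducing mod 10 gives t ≡ 8 (mod 10).

Converse. If t ≡ 1 (mod 7) and t ≡ 8 (mod 10), then by the Chinese remainder theorem t ≡ 8 (mod 70). This is exactly t ≡ 8 (mod 70).

The biconditional holds.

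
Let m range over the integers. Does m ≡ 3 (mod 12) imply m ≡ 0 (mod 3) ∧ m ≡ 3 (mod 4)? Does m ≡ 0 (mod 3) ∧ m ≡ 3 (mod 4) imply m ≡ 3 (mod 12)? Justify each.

The biconditional holds.

(⟸) If m ≡ 0 (mod 3) and m ≡ 3 (mod 4), then by the Chinese remainder theorem m ≡ 3 (mod 12). This is exactly m ≡ 3 (mod 12).

(⟹) Suppose m ≡ 3 (mod 12); write m = 12j + 3. Since 3 ∣ 12, reducing mod 3 gives m ≡ 3 ≡ 0 (mod 3); since 4 ∣ 12, reducing mod 4 gives m ≡ 3 (mod 4).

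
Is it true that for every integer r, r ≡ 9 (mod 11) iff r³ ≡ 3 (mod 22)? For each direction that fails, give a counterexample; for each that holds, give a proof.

[⇐] The residues r modulo 22 with r³ ≡ 3 (mod 22) are exactly {9}, and each is ≡ 9 (mod 11).

[⇒] This fails: take r = 20. Then 20 ≡ 9 (mod 11), but 20³ = 8000 ≡ 14 (mod 22), not 3.

(⇒) fails; (⇐) holds.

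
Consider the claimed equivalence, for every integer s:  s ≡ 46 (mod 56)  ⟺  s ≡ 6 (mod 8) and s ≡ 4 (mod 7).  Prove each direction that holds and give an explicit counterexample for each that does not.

Both directions hold.

[⇒] Suppose s ≡ 46 (mod 56); write s = 56j + 46. Since 8 ∣ 56, reducing mod 8 gives s ≡ 46 ≡ 6 (mod 8); since 7 ∣ 56, reducing mod 7 gives s ≡ 46 ≡ 4 (mod 7).

[⇐] Conversely, if s ≡ 6 (mod 8) and s ≡ 4 (mod 7), then by the Chinese remainder theorem s ≡ 46 (mod 56). This is exactly s ≡ 46 (mod 56).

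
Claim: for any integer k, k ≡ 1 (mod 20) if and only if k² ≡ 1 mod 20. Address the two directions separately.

Only the forward implication holds.

(⟹) Suppose k ≡ 1 (mod 20). Write k = 20j + 1. Then (20j + 1)² = 400j² + 40j + 1 = 20(20j² + 2j) + 1, so k² ≡ 1 (mod 20).

(⟸) This fails: take k = 9. Then 9² = 81 ≡ 1 (mod 20), yet 9 ≡ 9 (mod 20), not 1.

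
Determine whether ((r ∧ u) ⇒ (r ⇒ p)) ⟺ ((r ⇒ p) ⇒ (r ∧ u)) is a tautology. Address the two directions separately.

Both directions fail.

[⇒] This fails. Under r = F, u = F, p = F, the left side is true but the right side is false.

[⇐] This fails. Under r = T, u = T, p = F, the left side is false but the right side is true.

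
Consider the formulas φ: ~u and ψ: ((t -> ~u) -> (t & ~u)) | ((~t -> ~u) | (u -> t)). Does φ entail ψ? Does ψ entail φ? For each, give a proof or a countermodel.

Only the forward implication holds.

Converse. This fails. Under u = T, t = T, the left side is false but the right side is true.

Forward direction. Assume the antecedent. If u is true, the antecedent cannot hold. If u is false, the consequent reduces to true regardless of the other variables. Either way the consequent holds.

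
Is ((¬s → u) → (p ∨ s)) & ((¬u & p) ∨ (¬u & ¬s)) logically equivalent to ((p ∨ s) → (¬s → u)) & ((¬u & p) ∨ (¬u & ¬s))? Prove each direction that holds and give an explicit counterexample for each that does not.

(←) Assume the antecedent. If u is true, the antecedent cannot hold. If u is false, the antecedent forces (u = F, p = F, s = F) or (u = F, p = T, s = T), and the consequent holds there. Either way the consequent holds.

(→) This fails. Under u = F, p = T, s = F, the left side is true but the right side is false.

Not equivalent: only (⇐) holds.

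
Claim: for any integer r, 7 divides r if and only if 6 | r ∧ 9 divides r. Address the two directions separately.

Both directions fail.

(⇒) This fails: take r = 7. Certainly 7 ∣ 7, but 6 ∤ 7.

(⇐) This fails: take r = 18. Both 6 ∣ 18 and 9 ∣ 18, yet 18 is not a multiple of 7 (since 18 = 2·7 + 4), so 7 ∤ 18.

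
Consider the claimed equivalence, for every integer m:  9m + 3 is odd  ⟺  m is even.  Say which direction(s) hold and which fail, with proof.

(⇒) Suppose 9m + 3 is odd. Since 9 is odd, 9m and m have the same parity, so 9m + 3 ≡ m + 3 (mod 2). As 3 is odd, 9m + 3 is odd exactly when m is even. Thus m is even.

(⇐) Conversely, suppose m is even; write m = 2j. Then 9m + 3 = 9·(2j) + 3 = 2·9j + 3, which is odd.

The biconditional holds.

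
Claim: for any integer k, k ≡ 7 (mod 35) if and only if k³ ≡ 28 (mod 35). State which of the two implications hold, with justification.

Both directions hold; the statement is true.

[⇒] Suppose k ≡ 7 (mod 35). Write k = 35j + 7. Then (35j + 7)³ = 42875j³ + 25725j² + 5145j + 343 = 35(1225j³ + 735j² + 147j + 9) + 28, so k³ ≡ 28 (mod 35).

[⇐] Conversely, suppose k³ ≡ 28 (mod 35). The only residue r in {0, …, 34} with r³ ≡ 28 (mod 35) is r = 7, so k ≡ 7 (mod 35).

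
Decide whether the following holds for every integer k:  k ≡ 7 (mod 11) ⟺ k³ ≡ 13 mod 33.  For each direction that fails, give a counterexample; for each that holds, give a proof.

(⇒) fails; (⇐) holds.

(⇒) This fails: take k = 18. Then 18 ≡ 7 (mod 11), but 18³ = 5832 ≡ 24 (mod 33), not 13.

(⇐) Conversely, the residues r modulo 33 with r³ ≡ 13 (mod 33) are exactly {7}, and each is ≡ 7 (mod 11).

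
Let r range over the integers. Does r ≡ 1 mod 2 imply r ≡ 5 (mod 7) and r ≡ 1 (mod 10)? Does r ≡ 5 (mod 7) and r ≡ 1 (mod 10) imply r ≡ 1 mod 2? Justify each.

(←) If r ≡ 5 (mod 7) and r ≡ 1 (mod 10), then by the Chinese remainder theorem r ≡ 61 (mod 70). Since 61 ≡ 1 (mod 2) and 2 ∣ 70, we get r ≡ 1 (mod 2).

(→) This fails: r = 1 gives 1 ≡ 1 (mod 2) but 1 ≡ 1 (mod 7), so the conjunction on the right does not hold.

(⇒) fails; (⇐) holds.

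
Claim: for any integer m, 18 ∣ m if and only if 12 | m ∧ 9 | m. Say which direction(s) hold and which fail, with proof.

(⇒) fails; (⇐) holds.

(⟹) This fails: take m = 18. Certainly 18 ∣ 18, but 12 ∤ 18.

(⟸) Suppose 12 ∣ m and 9 ∣ m. Any common multiple of 12 and 9 is a multiple of their lcm; here lcm(12, 9) = 12·9/gcd(12, 9) = 108/3 = 36, so 36 ∣ m. Since 18 ∣ 36, it follows that 18 ∣ m.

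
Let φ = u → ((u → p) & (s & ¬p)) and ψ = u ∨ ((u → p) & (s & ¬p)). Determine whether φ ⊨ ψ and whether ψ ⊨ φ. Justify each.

(⟹) This fails. Under s = F, u = F, p = F, the left side is true but the right side is false.

(⟸) This fails. Under s = F, u = T, p = F, the left side is false but the right side is true.

Neither implication holds.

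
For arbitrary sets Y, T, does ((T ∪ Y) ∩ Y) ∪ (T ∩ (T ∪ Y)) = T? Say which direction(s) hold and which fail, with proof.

Forward inclusion. This inclusion fails. Take Y = {1}, T = ∅; then 1 ∈ ((T ∪ Y) ∩ Y) ∪ (T ∩ (T ∪ Y)) but 1 ∉ T.

Reverse inclusion. Let x ∈ T. Then either x ∈ T and x ∉ Y; or x ∈ Y ∩ T. In each case x ∈ ((T ∪ Y) ∩ Y) ∪ (T ∩ (T ∪ Y)), so T ⊆ ((T ∪ Y) ∩ Y) ∪ (T ∩ (T ∪ Y)).

The sets are not equal: only the reverse inclusion holds.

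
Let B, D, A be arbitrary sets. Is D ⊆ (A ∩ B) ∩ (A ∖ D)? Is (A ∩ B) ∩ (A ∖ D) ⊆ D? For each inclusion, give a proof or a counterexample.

Forward inclusion. This inclusion fails. Take B = ∅, D = {1}, A = ∅; then 1 ∈ D but 1 ∉ (A ∩ B) ∩ (A ∖ D).

Reverse inclusion. This inclusion fails. Take B = {1}, D = ∅, A = {1}; then 1 ∈ (A ∩ B) ∩ (A ∖ D) but 1 ∉ D.

(⊆) fails and (⊇) fails.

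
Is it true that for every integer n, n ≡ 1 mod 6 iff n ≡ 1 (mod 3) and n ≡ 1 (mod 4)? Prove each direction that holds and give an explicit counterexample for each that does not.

Only the converse holds.

Forward direction. This fails: n = 7 gives 7 ≡ 1 (mod 6) but 7 ≡ 3 (mod 4), so the conjunction on the right does not hold.

Converse. If n ≡ 1 (mod 3) and n ≡ 1 (mod 4), then by the Chinese remainder theorem n ≡ 1 (mod 12). Since 1 ≡ 1 (mod 6) and 6 ∣ 12, we get n ≡ 1 (mod 6).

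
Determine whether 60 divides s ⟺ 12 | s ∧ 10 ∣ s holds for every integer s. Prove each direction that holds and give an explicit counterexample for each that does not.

Both implications hold.

Forward direction. If 60 ∣ s, write s = 60q. Since 60 = 5·12, s = 12·(5q), so 12 ∣ s; and since 60 = 6·10, s = 10·(6q), so 10 ∣ s.

Converse. Suppose 12 ∣ s and 10 ∣ s. Any common multiple of 12 and 10 is a multiple of their lcm; here lcm(12, 10) = 12·10/gcd(12, 10) = 120/2 = 60, so 60 ∣ s.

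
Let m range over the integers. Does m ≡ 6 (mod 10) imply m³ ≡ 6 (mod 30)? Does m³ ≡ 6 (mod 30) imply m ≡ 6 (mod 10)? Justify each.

Only the reverse direction holds.

[⇒] This fails: take m = 16. Then 16 ≡ 6 (mod 10), but 16³ = 4096 ≡ 16 (mod 30), not 6.

[⇐] Conversely, the residues r modulo 30 with r³ ≡ 6 (mod 30) are exactly {6}, and each is ≡ 6 (mod 10).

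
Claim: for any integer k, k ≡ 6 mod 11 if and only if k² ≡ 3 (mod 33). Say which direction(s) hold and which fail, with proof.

Neither implication holds.

Forward direction. This fails: take k = 17. Then 17 ≡ 6 (mod 11), but 17² = 289 ≡ 25 (mod 33), not 3.

Converse. This fails: take k = 27. Then 27² = 729 ≡ 3 (mod 33), yet 27 ≡ 5 (mod 11), not 6.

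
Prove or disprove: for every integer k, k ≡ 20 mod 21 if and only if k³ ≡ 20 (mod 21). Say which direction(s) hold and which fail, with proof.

[⇒] Suppose k ≡ 20 mod 21. Write k = 21j + 20. Then (21j + 20)³ = 9261j³ + 26460j² + 25200j + 8000 = 21(441j³ + 1260j² + 1200j + 380) + 20, so k³ ≡ 20 (mod 21).

[⇐] This fails: take k = 5. Then 5³ = 125 ≡ 20 (mod 21), yet 5 ≡ 5 (mod 21), not 20.

Only the forward direction holds.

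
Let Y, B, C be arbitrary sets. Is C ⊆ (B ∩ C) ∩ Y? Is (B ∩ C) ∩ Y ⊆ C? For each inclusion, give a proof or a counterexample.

Reverse inclusion. Let x ∈ (B ∩ C) ∩ Y. Then x ∈ Y ∩ B ∩ C, from which x ∈ C.

Forward inclusion. This inclusion fails. Take Y = ∅, B = ∅, C = {1}; then 1 ∈ C but 1 ∉ (B ∩ C) ∩ Y.

Only the reverse inclusion holds.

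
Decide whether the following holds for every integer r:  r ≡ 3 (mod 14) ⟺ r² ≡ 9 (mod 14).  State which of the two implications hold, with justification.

Only the forward implication holds.

Forward direction. Suppose r ≡ 3 (mod 14). Write r = 14j + 3. Then (14j + 3)² = 196j² + 84j + 9 = 14(14j² + 6j) + 9, so r² ≡ 9 (mod 14).

Converse. This fails: take r = 11. Then 11² = 121 ≡ 9 (mod 14), yet 11 ≡ 11 (mod 14), not 3.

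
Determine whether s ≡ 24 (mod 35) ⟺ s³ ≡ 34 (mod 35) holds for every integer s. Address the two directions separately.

Forward direction. Suppose s ≡ 24 (mod 35). Write s = 35j + 24. Then (35j + 24)³ = 42875j³ + 88200j² + 60480j + 13824 = 35(1225j³ + 2520j² + 1728j + 394) + 34, so s³ ≡ 34 (mod 35).

Converse. This fails: take s = 19. Then 19³ = 6859 ≡ 34 (mod 35), yet 19 ≡ 19 (mod 35), not 24.

Not equivalent: only (⇒) holds.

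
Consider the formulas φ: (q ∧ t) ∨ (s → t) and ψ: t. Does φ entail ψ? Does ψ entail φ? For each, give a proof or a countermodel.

(⇒) This fails. Under q = F, s = F, t = F, the left side is true but the right side is false.

(⇐) Assume the antecedent. If q is true, the antecedent forces (q = T, s = F, t = T) or (q = T, s = T, t = T), and (q ∧ t) ∨ (s → t) holds there. If q is false, the antecedent forces (q = F, s = F, t = T) or (q = F, s = T, t = T), and (q ∧ t) ∨ (s → t) holds there. Either way (q ∧ t) ∨ (s → t) holds.

Not equivalent: only (⇐) holds.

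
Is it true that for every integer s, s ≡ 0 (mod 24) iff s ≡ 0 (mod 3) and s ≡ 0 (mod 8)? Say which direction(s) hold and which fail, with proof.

The biconditional holds.

[⇒] Suppose s ≡ 0 (mod 24); write s = 24j + 0. Since 3 ∣ 24, reducing mod 3 gives s ≡ 0 (mod 3); since 8 ∣ 24, reducing mod 8 gives s ≡ 0 (mod 8).

[⇐] Conversely, if s ≡ 0 (mod 3) and s ≡ 0 (mod 8), then by the Chinese remainder theorem s ≡ 0 (mod 24). This is exactly s ≡ 0 (mod 24).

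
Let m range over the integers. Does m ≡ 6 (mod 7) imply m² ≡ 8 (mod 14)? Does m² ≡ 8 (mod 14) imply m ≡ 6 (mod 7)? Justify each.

(⟹) This fails: take m = 13. Then 13 ≡ 6 (mod 7), but 13² = 169 ≡ 1 (mod 14), not 8.

(⟸) This fails: take m = 8. Then 8² = 64 ≡ 8 (mod 14), yet 8 ≡ 1 (mod 7), not 6.

(⇒) fails and (⇐) fails.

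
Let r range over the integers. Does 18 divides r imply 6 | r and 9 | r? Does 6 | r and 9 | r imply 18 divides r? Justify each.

Both directions hold.

Forward direction. If 18 ∣ r, write r = 18q. Since 18 = 3·6, r = 6·(3q), so 6 ∣ r; and since 18 = 2·9, r = 9·(2q), so 9 ∣ r.

Converse. Suppose 6 ∣ r and 9 ∣ r. Any common multiple of 6 and 9 is a multiple of their lcm; here lcm(6, 9) = 6·9/gcd(6, 9) = 54/3 = 18, so 18 ∣ r.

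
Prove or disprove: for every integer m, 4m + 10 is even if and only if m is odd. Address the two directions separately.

The forward direction fails; the converse holds.

(→) This fails: take m = 4. Then 4m + 10 = 26, which is even, yet m = 4 is even, not odd.

(←) Suppose m is odd. Since 4 is even, 4m is even for every m, so 4m + 10 has the same parity as 10, which is even. Hence 4m + 10 is even.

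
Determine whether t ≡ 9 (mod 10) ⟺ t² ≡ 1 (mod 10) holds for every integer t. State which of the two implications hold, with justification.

(⟹) Suppose t ≡ 9 (mod 10). Write t = 10j + 9. Then (10j + 9)² = 100j² + 180j + 81 = 10(10j² + 18j + 8) + 1, so t² ≡ 1 (mod 10).

(⟸) This fails: take t = 1. Then 1² = 1 ≡ 1 (mod 10), yet 1 ≡ 1 (mod 10), not 9.

(⇒) holds; (⇐) fails.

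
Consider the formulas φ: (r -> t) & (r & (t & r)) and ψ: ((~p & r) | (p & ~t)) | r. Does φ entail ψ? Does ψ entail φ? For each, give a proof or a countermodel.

(⟸) This fails. Under p = T, r = F, t = F, the left side is false but the right side is true.

(⟹) Assume the antecedent. If p is true, the antecedent forces (p = T, r = T, t = T), and ((~p & r) | (p & ~t)) | r holds there. If p is false, the antecedent forces (p = F, r = T, t = T), and ((~p & r) | (p & ~t)) | r holds there. Either way ((~p & r) | (p & ~t)) | r holds.

(⇒) holds; (⇐) fails.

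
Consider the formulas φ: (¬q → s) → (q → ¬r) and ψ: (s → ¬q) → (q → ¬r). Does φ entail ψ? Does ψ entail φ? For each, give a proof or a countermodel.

Only the forward direction holds.

Converse. This fails. Under r = T, q = T, s = T, the left side is false but the right side is true.

Forward direction. Assume the antecedent. If r is true, the antecedent forces (r = T, q = F, s = F) or (r = T, q = F, s = T), and (s → ¬q) → (q → ¬r) holds there. If r is false, (s → ¬q) → (q → ¬r) reduces to true regardless of the other variables. Either way (s → ¬q) → (q → ¬r) holds.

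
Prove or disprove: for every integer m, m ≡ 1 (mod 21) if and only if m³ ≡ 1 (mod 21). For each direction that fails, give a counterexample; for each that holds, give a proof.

[⇒] Suppose m ≡ 1 (mod 21). Write m = 21j + 1. Then (21j + 1)³ = 9261j³ + 1323j² + 63j + 1 = 21(441j³ + 63j² + 3j) + 1, so m³ ≡ 1 (mod 21).

[⇐] This fails: take m = 4. Then 4³ = 64 ≡ 1 (mod 21), yet 4 ≡ 4 (mod 21), not 1.

Only the forward direction holds.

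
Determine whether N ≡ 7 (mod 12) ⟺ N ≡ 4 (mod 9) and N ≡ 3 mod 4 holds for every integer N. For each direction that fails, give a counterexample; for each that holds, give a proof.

(⟹) This fails: N = 19 gives 19 ≡ 7 (mod 12) but 19 ≡ 1 (mod 9), so the conjunction on the right does not hold.

(⟸) Conversely, if N ≡ 4 (mod 9) and N ≡ 3 (mod 4), then by the Chinese remainder theorem N ≡ 31 (mod 36). Since 31 ≡ 7 (mod 12) and 12 ∣ 36, we get N ≡ 7 (mod 12).

Only the reverse direction holds.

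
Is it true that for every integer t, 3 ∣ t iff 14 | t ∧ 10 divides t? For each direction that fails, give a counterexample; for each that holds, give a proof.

(⇒) fails and (⇐) fails.

(→) This fails: take t = 3. Certainly 3 ∣ 3, but 14 ∤ 3.

(←) This fails: take t = 70. Both 14 ∣ 70 and 10 ∣ 70, yet 70 is not a multiple of 3 (since 70 = 23·3 + 1), so 3 ∤ 70.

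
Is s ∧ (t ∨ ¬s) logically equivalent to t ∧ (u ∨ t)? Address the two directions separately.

Not equivalent: only (⇒) holds.

(⟸) This fails. Under u = F, s = F, t = T, the left side is false but the right side is true.

(⟹) Assume the antecedent. If u is true, the antecedent forces (u = T, s = T, t = T), and t ∧ (u ∨ t) holds there. If u is false, the antecedent forces (u = F, s = T, t = T), and t ∧ (u ∨ t) holds there. Either way t ∧ (u ∨ t) holds.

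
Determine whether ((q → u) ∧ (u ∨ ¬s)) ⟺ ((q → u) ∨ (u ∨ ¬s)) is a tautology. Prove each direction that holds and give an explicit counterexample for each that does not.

[⇒] Assume the antecedent. If u is true, (q → u) ∨ (u ∨ ¬s) reduces to true regardless of the other variables. If u is false, the antecedent forces (u = F, q = F, s = F), and (q → u) ∨ (u ∨ ¬s) holds there. Either way (q → u) ∨ (u ∨ ¬s) holds.

[⇐] This fails. Under u = F, q = T, s = F, the left side is false but the right side is true.

Not equivalent: only (⇒) holds.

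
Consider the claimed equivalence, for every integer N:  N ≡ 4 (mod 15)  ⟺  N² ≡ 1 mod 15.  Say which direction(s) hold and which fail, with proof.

The forward direction holds; the converse fails.

(⇒) Suppose N ≡ 4 (mod 15). Write N = 15j + 4. Then (15j + 4)² = 225j² + 120j + 16 = 15(15j² + 8j + 1) + 1, so N² ≡ 1 (mod 15).

(⇐) This fails: take N = 1. Then 1² = 1 ≡ 1 (mod 15), yet 1 ≡ 1 (mod 15), not 4.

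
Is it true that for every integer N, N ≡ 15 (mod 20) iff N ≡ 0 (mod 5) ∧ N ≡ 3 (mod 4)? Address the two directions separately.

Both implications hold.

Forward direction. Suppose N ≡ 15 (mod 20); write N = 20j + 15. Since 5 ∣ 20, reducing mod 5 gives N ≡ 15 ≡ 0 (mod 5); since 4 ∣ 20, reducing mod 4 gives N ≡ 15 ≡ 3 (mod 4).

Converse. If N ≡ 0 (mod 5) and N ≡ 3 (mod 4), then by the Chinese remainder theorem N ≡ 15 (mod 20). This is exactly N ≡ 15 (mod 20).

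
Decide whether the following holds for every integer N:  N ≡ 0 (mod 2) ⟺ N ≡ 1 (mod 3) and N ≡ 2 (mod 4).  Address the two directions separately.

Only the converse holds.

Forward direction. This fails: N = 0 gives 0 ≡ 0 (mod 2) but 0 ≡ 0 (mod 3), so the conjunction on the right does not hold.

Converse. If N ≡ 1 (mod 3) and N ≡ 2 (mod 4), then by the Chinese remainder theorem N ≡ 10 (mod 12). Since 10 ≡ 0 (mod 2) and 2 ∣ 12, we get N ≡ 0 (mod 2).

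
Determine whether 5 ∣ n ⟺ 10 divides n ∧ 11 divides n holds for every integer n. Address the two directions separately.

(⟹) This fails: take n = 5. Certainly 5 ∣ 5, but 10 ∤ 5.

(⟸) Suppose 10 ∣ n and 11 ∣ n. Any common multiple of 10 and 11 is a multiple of their lcm; here gcd(10, 11) = 1, so lcm(10, 11) = 10·11 = 110, so 110 ∣ n. Since 5 ∣ 110, it follows that 5 ∣ n.

(⇒) fails; (⇐) holds.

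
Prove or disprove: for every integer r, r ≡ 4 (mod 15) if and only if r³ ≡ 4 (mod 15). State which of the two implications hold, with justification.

Equivalent; both directions hold.

Converse. Suppose r³ ≡ 4 (mod 15). The only residue r in {0, …, 14} with r³ ≡ 4 (mod 15) is r = 4, so r ≡ 4 (mod 15).

Forward direction. Suppose r ≡ 4 (mod 15). Write r = 15j + 4. Then (15j + 4)³ = 3375j³ + 2700j² + 720j + 64 = 15(225j³ + 180j² + 48j + 4) + 4, so r³ ≡ 4 (mod 15).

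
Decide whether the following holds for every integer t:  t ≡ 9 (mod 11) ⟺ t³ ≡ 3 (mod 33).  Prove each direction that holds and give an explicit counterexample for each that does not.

[⇒] This fails: take t = 20. Then 20 ≡ 9 (mod 11), but 20³ = 8000 ≡ 14 (mod 33), not 3.

[⇐] Conversely, the residues r modulo 33 with r³ ≡ 3 (mod 33) are exactly {9}, and each is ≡ 9 (mod 11).

Not equivalent: only (⇐) holds.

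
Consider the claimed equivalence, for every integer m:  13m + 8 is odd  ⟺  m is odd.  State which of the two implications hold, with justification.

(⟸) Suppose m is odd; write m = 2j + 1. Then 13m + 8 = 13·(2j + 1) + 8 = 2·13j + 21, which is odd.

(⟹) Suppose 13m + 8 is odd. Since 13 is odd, 13m and m have the same parity, so 13m + 8 ≡ m + 8 (mod 2). As 8 is even, 13m + 8 is odd exactly when m is odd. Thus m is odd.

The biconditional holds.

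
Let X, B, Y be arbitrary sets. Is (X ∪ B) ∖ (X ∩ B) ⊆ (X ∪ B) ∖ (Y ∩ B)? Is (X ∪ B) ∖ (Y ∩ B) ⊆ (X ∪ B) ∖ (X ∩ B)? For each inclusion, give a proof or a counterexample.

Both inclusions fail.

Forward inclusion. This inclusion fails. Take X = ∅, B = {1}, Y = {1}; then 1 ∈ (X ∪ B) ∖ (X ∩ B) but 1 ∉ (X ∪ B) ∖ (Y ∩ B).

Reverse inclusion. This inclusion fails. Take X = {1}, B = {1}, Y = ∅; then 1 ∈ (X ∪ B) ∖ (Y ∩ B) but 1 ∉ (X ∪ B) ∖ (X ∩ B).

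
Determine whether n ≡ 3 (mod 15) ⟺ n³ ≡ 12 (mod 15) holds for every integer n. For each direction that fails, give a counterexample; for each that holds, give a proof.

Converse. Suppose n³ ≡ 12 (mod 15). The only residue r in {0, …, 14} with r³ ≡ 12 (mod 15) is r = 3, so n ≡ 3 (mod 15).

Forward direction. Suppose n ≡ 3 (mod 15). Write n = 15j + 3. Then (15j + 3)³ = 3375j³ + 2025j² + 405j + 27 = 15(225j³ + 135j² + 27j + 1) + 12, so n³ ≡ 12 (mod 15).

Both directions hold; the statement is true.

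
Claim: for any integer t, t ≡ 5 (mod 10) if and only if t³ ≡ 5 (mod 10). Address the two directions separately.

Forward direction. Suppose t ≡ 5 (mod 10). Write t = 10j + 5. Then (10j + 5)³ = 1000j³ + 1500j² + 750j + 125 = 10(100j³ + 150j² + 75j + 12) + 5, so t³ ≡ 5 (mod 10).

Converse. For the converse, argue contrapositively. If t ≢ 5 (mod 10), then t is congruent to one of 0, 1, 2, 3, 4, 6, 7, 8, 9 modulo 10, and these give t³ ≡ 0, 1, 8, 7, 4, 6, 3, 2, 9 respectively — never 5.

Both implications hold.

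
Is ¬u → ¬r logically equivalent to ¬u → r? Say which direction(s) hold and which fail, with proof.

(⇒) This fails. Under r = F, u = F, the left side is true but the right side is false.

(⇐) This fails. Under r = T, u = F, the left side is false but the right side is true.

Neither direction holds.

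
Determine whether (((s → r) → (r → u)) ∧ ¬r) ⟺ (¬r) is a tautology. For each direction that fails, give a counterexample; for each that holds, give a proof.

(⟹) Assume the antecedent. If s is true, the antecedent forces (s = T, r = F, u = F) or (s = T, r = F, u = T), and ¬r holds there. If s is false, the antecedent forces (s = F, r = F, u = F) or (s = F, r = F, u = T), and ¬r holds there. Either way ¬r holds.

(⟸) Assume the antecedent. If s is true, the antecedent forces (s = T, r = F, u = F) or (s = T, r = F, u = T), and ((s → r) → (r → u)) ∧ ¬r holds there. If s is false, the antecedent forces (s = F, r = F, u = F) or (s = F, r = F, u = T), and ((s → r) → (r → u)) ∧ ¬r holds there. Either way ((s → r) → (r → u)) ∧ ¬r holds.

The biconditional holds.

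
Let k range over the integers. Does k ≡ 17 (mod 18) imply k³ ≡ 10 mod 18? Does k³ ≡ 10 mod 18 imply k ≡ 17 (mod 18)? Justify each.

[⇒] This fails: take k = 17. Then 17 ≡ 17 (mod 18), but 17³ = 4913 ≡ 17 (mod 18), not 10.

[⇐] This fails: take k = 4. Then 4³ = 64 ≡ 10 (mod 18), yet 4 ≡ 4 (mod 18), not 17.

Neither implication holds.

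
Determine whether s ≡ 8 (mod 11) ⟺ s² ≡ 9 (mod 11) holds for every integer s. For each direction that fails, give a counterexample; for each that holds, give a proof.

Only the forward direction holds.

(⇒) Suppose s ≡ 8 (mod 11). Write s = 11j + 8. Then (11j + 8)² = 121j² + 176j + 64 = 11(11j² + 16j + 5) + 9, so s² ≡ 9 (mod 11).

(⇐) This fails: take s = 3. Then 3² = 9 ≡ 9 (mod 11), yet 3 ≡ 3 (mod 11), not 8.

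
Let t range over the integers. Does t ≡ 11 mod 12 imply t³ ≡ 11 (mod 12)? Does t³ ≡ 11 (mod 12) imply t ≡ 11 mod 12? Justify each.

[⇐] For the converse, argue contrapositively. If t ≢ 11 (mod 12), then t is congruent to one of 0, 1, 2, 3, 4, 5, 6, 7, 8, 9, 10 modulo 12, and these give t³ ≡ 0, 1, 8, 3, 4, 5, 0, 7, 8, 9, 4 respectively — never 11.

[⇒] Suppose t ≡ 11 mod 12. Write t = 12j + 11. Then (12j + 11)³ = 1728j³ + 4752j² + 4356j + 1331 = 12(144j³ + 396j² + 363j + 110) + 11, so t³ ≡ 11 (mod 12).

Both directions hold; the statement is true.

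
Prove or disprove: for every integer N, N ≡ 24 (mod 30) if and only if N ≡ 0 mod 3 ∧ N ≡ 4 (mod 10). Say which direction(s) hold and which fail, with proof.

Both directions hold; the statement is true.

(→) Suppose N ≡ 24 (mod 30); write N = 30j + 24. Since 3 ∣ 30, reducing mod 3 gives N ≡ 24 ≡ 0 (mod 3); since 10 ∣ 30, reducing mod 10 gives N ≡ 24 ≡ 4 (mod 10).

(←) Conversely, if N ≡ 0 (mod 3) and N ≡ 4 (mod 10), then by the Chinese remainder theorem N ≡ 24 (mod 30). This is exactly N ≡ 24 (mod 30).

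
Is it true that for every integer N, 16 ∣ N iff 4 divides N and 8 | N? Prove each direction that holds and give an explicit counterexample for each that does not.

(⇒) If 16 ∣ N, write N = 16q. Since 16 = 4·4, N = 4·(4q), so 4 ∣ N; and since 16 = 2·8, N = 8·(2q), so 8 ∣ N.

(⇐) This fails: take N = 8. Both 4 ∣ 8 and 8 ∣ 8, yet 8 is not a multiple of 16 (since 8 = 0·16 + 8), so 16 ∤ 8.

Only the forward implication holds.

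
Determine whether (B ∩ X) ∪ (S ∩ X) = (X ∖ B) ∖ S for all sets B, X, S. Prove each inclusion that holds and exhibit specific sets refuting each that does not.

Forward inclusion. This inclusion fails. Take B = {1}, X = {1}, S = ∅; then 1 ∈ (B ∩ X) ∪ (S ∩ X) but 1 ∉ (X ∖ B) ∖ S.

Reverse inclusion. This inclusion fails. Take B = ∅, X = {1}, S = ∅; then 1 ∈ (X ∖ B) ∖ S but 1 ∉ (B ∩ X) ∪ (S ∩ X).

Both inclusions fail.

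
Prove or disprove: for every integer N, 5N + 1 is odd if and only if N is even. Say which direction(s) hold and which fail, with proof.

Equivalent; both directions hold.

(⇒) Suppose 5N + 1 is odd. Since 5 is odd, 5N and N have the same parity, so 5N + 1 ≡ N + 1 (mod 2). As 1 is odd, 5N + 1 is odd exactly when N is even. Thus N is even.

(⇐) Conversely, suppose N is even; write N = 2j. Then 5N + 1 = 5·(2j) + 1 = 2·5j + 1, which is odd.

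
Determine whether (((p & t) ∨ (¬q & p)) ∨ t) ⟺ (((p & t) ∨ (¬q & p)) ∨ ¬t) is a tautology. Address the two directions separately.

Forward direction. This fails. Under q = F, t = T, p = F, the left side is true but the right side is false.

Converse. This fails. Under q = F, t = F, p = F, the left side is false but the right side is true.

Both directions fail.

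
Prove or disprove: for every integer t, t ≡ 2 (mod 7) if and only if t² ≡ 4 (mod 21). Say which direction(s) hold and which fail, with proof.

(⇒) This fails: take t = 9. Then 9 ≡ 2 (mod 7), but 9² = 81 ≡ 18 (mod 21), not 4.

(⇐) This fails: take t = 5. Then 5² = 25 ≡ 4 (mod 21), yet 5 ≡ 5 (mod 7), not 2.

Both directions fail.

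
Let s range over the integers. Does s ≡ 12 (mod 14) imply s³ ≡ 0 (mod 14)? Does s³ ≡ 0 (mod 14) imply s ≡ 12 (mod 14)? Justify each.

Neither implication holds.

[⇒] This fails: take s = 12. Then 12 ≡ 12 (mod 14), but 12³ = 1728 ≡ 6 (mod 14), not 0.

[⇐] This fails: take s = 0. Then 0³ = 0 ≡ 0 (mod 14), yet 0 ≡ 0 (mod 14), not 12.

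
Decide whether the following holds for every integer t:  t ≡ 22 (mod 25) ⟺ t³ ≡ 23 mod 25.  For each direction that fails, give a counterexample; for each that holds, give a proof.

[⇒] Suppose t ≡ 22 (mod 25). Write t = 25j + 22. Then (25j + 22)³ = 15625j³ + 41250j² + 36300j + 10648 = 25(625j³ + 1650j² + 1452j + 425) + 23, so t³ ≡ 23 (mod 25).

[⇐] Conversely, suppose t³ ≡ 23 (mod 25). The only residue r in {0, …, 24} with r³ ≡ 23 (mod 25) is r = 22, so t ≡ 22 (mod 25).

Both directions hold.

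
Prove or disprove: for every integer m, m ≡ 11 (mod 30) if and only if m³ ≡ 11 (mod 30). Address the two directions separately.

The biconditional holds.

(⇐) Suppose m³ ≡ 11 (mod 30). The only residue r in {0, …, 29} with r³ ≡ 11 (mod 30) is r = 11, so m ≡ 11 (mod 30).

(⇒) Suppose m ≡ 11 (mod 30). Write m = 30j + 11. Then (30j + 11)³ = 27000j³ + 29700j² + 10890j + 1331 = 30(900j³ + 990j² + 363j + 44) + 11, so m³ ≡ 11 (mod 30).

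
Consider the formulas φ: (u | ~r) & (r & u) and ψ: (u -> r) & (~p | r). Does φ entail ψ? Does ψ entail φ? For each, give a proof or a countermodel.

Only the forward direction holds.

(⟹) Assume the antecedent. If r is true, (u -> r) & (~p | r) reduces to true regardless of the other variables. If r is false, the antecedent cannot hold. Either way (u -> r) & (~p | r) holds.

(⟸) This fails. Under r = F, p = F, u = F, the left side is false but the right side is true.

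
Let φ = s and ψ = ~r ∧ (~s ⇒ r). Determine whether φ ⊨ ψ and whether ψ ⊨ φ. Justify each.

Forward direction. This fails. Under r = T, s = T, the left side is true but the right side is false.

Converse. Assume the antecedent. If r is true, the antecedent cannot hold. If r is false, the antecedent forces (r = F, s = T), and s holds there. Either way s holds.

Only the converse holds.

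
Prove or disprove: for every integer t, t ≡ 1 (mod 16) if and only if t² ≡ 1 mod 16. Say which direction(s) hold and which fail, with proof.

Not equivalent: only (⇒) holds.

(⟹) Suppose t ≡ 1 (mod 16). Write t = 16j + 1. Then (16j + 1)² = 256j² + 32j + 1 = 16(16j² + 2j) + 1, so t² ≡ 1 (mod 16).

(⟸) This fails: take t = 7. Then 7² = 49 ≡ 1 (mod 16), yet 7 ≡ 7 (mod 16), not 1.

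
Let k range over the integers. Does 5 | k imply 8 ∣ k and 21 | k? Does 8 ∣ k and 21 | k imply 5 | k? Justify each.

Neither direction holds.

(⟹) This fails: take k = 5. Certainly 5 ∣ 5, but 8 ∤ 5.

(⟸) This fails: take k = 168. Both 8 ∣ 168 and 21 ∣ 168, yet 168 is not a multiple of 5 (since 168 = 33·5 + 3), so 5 ∤ 168.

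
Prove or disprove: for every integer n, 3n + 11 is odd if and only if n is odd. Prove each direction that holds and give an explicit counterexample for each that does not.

Forward direction. This fails: n = 4 gives 3n + 11 = 23, which is odd, but 4 is even, not odd.

Converse. This also fails: n = 1 is odd, but 3n + 11 = 14 is even, not odd.

Both directions fail.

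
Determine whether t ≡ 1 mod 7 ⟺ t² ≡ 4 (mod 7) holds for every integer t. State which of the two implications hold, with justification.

Forward direction. This fails: take t = 1. Then 1 ≡ 1 (mod 7), but 1² = 1 ≡ 1 (mod 7), not 4.

Converse. This fails: take t = 2. Then 2² = 4 ≡ 4 (mod 7), yet 2 ≡ 2 (mod 7), not 1.

Both directions fail.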